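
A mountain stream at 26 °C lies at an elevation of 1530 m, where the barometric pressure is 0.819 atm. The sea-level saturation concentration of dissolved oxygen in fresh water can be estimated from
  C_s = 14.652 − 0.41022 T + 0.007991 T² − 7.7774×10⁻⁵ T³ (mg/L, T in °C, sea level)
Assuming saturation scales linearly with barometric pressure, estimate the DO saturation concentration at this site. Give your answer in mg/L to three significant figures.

C_s ≈ 6.57 mg/L

At sea level: C_s = 14.652 − 0.41022×26 + 0.007991×26² − 7.7774×10⁻⁵×26³ = 8.021 mg/L.
Pressure correction: C_s' = 8.021 × 0.819 = 6.569 mg/L.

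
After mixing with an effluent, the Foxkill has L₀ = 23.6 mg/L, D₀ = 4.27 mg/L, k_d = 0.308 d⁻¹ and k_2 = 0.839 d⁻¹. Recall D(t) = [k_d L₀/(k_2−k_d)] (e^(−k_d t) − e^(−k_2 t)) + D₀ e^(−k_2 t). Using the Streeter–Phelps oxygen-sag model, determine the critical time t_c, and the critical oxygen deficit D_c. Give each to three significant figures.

t_c ≈ 1.18 d; D_c ≈ 6.02 mg/L

t_c = [1/(k_2−k_d)] ln[(k_2/k_d)(1 − D₀(k_2−k_d)/(k_d L₀))]
= [1/(0.839−0.308)] ln[(0.839/0.308)(1 − 4.27×0.5310/(0.308×23.6))]
= (1/0.5310) ln[2.724 × 0.6881] = 1.883 × ln(1.874) = 1.883 × 0.6282 = 1.183 d.
D_c = (k_d/k_2) L₀ e^(−k_d t_c) = (0.308/0.839) × 23.6 × e^(−0.308×1.183) = 0.3671 × 23.6 × 0.6946 = 6.018 mg/L.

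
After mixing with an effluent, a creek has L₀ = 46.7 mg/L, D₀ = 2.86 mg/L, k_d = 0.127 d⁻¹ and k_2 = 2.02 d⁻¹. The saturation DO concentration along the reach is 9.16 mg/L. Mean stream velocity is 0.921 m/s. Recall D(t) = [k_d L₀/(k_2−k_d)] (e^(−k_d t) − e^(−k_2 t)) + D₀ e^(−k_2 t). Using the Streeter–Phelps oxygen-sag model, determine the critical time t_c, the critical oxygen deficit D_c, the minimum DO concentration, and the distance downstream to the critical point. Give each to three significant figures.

t_c ≈ 0.173 d; D_c ≈ 2.87 mg/L; min DO ≈ 6.29 mg/L; x_c ≈ 13.7 km

t_c = [1/(k_2−k_d)] ln[(k_2/k_d)(1 − D₀(k_2−k_d)/(k_d L₀))]
= [1/(2.02−0.127)] ln[(2.02/0.127)(1 − 2.86×1.893/(0.127×46.7))]
= (1/1.893) ln[15.91 × 0.08716] = 0.5283 × ln(1.386) = 0.5283 × 0.3266 = 0.1725 d.
L(t_c) = L₀ e^(−k_d t_c) = 46.7 × 0.9783 = 45.69 mg/L, and at the critical point k_2 D_c = k_d L, so D_c = (0.127/2.02) × 45.69 = 2.872 mg/L.
Minimum DO = C_s − D_c = 9.16 − 2.872 = 6.288 mg/L.
x_c = v t_c = 0.921 m/s × 0.1725 d × 86400 s/d = 13730 m ≈ 13.7 km.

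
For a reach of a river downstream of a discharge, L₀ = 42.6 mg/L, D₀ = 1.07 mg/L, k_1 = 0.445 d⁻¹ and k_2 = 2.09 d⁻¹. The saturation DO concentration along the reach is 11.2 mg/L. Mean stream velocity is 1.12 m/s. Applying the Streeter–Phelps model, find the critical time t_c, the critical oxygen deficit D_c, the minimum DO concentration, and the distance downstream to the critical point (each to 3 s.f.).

At the critical point dD/dt = 0, so k_1 L₀ e^(−k_1 t) = k_2 D. Substituting D(t) from the Streeter–Phelps equation and solving for t gives
t_c = ln[(k_2/k_1)(1 − D₀(k_2−k_1)/(k_1 L₀))] / (k_2−k_1).
Here k_2−k_1 = 1.645 d⁻¹ and 1 − D₀(k_2−k_1)/(k_1 L₀) = 1 − 1.07×1.645/(0.445×42.6) = 0.9072, so
t_c = ln(4.697 × 0.9072) / 1.645 = 1.449 / 1.645 = 0.8811 d.
L(t_c) = L₀ e^(−k_1 t_c) = 42.6 × 0.6756 = 28.78 mg/L, and at the critical point k_2 D_c = k_1 L, so D_c = (0.445/2.09) × 28.78 = 6.128 mg/L.
Minimum DO = C_s − D_c = 11.2 − 6.128 = 5.072 mg/L.
x_c = v t_c = 1.12 m/s × 0.8811 d × 86400 s/d = 85260 m ≈ 85.3 km.

t_c ≈ 0.881 d; D_c ≈ 6.13 mg/L; min DO ≈ 5.07 mg/L; x_c ≈ 85.3 km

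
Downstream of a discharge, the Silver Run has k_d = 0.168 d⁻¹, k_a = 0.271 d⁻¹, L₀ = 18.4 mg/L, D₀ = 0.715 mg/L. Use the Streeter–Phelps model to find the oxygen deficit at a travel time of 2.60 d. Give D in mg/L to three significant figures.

k_d L₀/(k_a−k_d) = 0.168×18.4/(0.271−0.168) = 3.091/0.1030 = 30.01 mg/L.
e^(−k_d t) = e^(−0.168×2.600) = 0.6461; e^(−k_a t) = e^(−0.271×2.600) = 0.4943.
D = 30.01 × (0.6461 − 0.4943) + 0.715 × 0.4943 = 4.556 + 0.3534 = 4.909 mg/L.

D ≈ 4.91 mg/L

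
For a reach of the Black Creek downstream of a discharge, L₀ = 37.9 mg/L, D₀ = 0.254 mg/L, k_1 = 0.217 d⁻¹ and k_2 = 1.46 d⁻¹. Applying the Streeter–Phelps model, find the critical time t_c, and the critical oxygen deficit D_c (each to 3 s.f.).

t_c ≈ 1.50 d; D_c ≈ 4.07 mg/L

t_c = [1/(k_2−k_1)] ln[(k_2/k_1)(1 − D₀(k_2−k_1)/(k_1 L₀))]
= [1/(1.46−0.217)] ln[(1.46/0.217)(1 − 0.254×1.243/(0.217×37.9))]
= (1/1.243) ln[6.728 × 0.9616] = 0.8045 × ln(6.470) = 0.8045 × 1.867 = 1.502 d.
L(t_c) = L₀ e^(−k_1 t_c) = 37.9 × 0.7218 = 27.36 mg/L, and at the critical point k_2 D_c = k_1 L, so D_c = (0.217/1.46) × 27.36 = 4.066 mg/L.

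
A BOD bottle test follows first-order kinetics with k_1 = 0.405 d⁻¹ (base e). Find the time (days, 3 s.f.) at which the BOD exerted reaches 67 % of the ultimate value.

t ≈ 2.74 d

y/L₀ = 1 − e^(−k_1 t) = 0.67 ⇒ e^(−k_1 t) = 0.330
t = −ln(0.330) / 0.405 = 1.109 / 0.405 = 2.737 d.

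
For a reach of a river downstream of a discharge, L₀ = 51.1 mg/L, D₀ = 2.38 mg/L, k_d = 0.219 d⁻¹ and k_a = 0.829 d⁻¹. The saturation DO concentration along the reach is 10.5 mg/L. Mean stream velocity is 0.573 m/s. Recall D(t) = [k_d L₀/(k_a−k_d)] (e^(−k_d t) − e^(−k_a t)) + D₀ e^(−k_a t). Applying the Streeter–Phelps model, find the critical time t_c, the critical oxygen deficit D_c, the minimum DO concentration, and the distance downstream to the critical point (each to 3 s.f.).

t_c ≈ 1.95 d; D_c ≈ 8.80 mg/L; min DO ≈ 1.70 mg/L; x_c ≈ 96.8 km

At the critical point dD/dt = 0, so k_d L₀ e^(−k_d t) = k_a D. Substituting D(t) from the Streeter–Phelps equation and solving for t gives
t_c = ln[(k_a/k_d)(1 − D₀(k_a−k_d)/(k_d L₀))] / (k_a−k_d).
Here k_a−k_d = 0.6100 d⁻¹ and 1 − D₀(k_a−k_d)/(k_d L₀) = 1 − 2.38×0.6100/(0.219×51.1) = 0.8703, so
t_c = ln(3.785 × 0.8703) / 0.6100 = 1.192 / 0.6100 = 1.954 d.
L(t_c) = L₀ e^(−k_d t_c) = 51.1 × 0.6518 = 33.31 mg/L, and at the critical point k_a D_c = k_d L, so D_c = (0.219/0.829) × 33.31 = 8.799 mg/L.
Minimum DO = C_s − D_c = 10.5 − 8.799 = 1.701 mg/L.
x_c = v t_c = 0.573 m/s × 1.954 d × 86400 s/d = 96760 m ≈ 96.8 km.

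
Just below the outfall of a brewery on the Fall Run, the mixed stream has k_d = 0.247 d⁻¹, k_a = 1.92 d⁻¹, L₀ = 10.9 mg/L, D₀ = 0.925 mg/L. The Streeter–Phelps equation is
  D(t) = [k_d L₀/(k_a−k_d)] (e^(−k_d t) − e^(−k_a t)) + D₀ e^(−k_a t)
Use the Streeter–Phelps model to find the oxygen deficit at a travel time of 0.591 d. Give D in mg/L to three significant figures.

D ≈ 1.17 mg/L

k_d L₀/(k_a−k_d) = 0.247×10.9/(1.92−0.247) = 2.692/1.673 = 1.609 mg/L.
e^(−k_d t) = e^(−0.247×0.5910) = 0.8642; e^(−k_a t) = e^(−1.92×0.5910) = 0.3215.
D = 1.609 × (0.8642 − 0.3215) + 0.925 × 0.3215 = 0.8733 + 0.2974 = 1.171 mg/L.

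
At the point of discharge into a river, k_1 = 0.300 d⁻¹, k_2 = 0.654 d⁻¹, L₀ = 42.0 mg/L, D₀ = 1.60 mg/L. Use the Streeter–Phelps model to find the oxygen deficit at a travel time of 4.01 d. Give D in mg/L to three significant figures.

D ≈ 8.22 mg/L

k_1 L₀/(k_2−k_1) = 0.300×42.0/(0.654−0.300) = 12.60/0.3540 = 35.59 mg/L.
e^(−k_1 t) = e^(−0.300×4.010) = 0.3003; e^(−k_2 t) = e^(−0.654×4.010) = 0.07262.
D = 35.59 × (0.3003 − 0.07262) + 1.60 × 0.07262 = 8.104 + 0.1162 = 8.220 mg/L.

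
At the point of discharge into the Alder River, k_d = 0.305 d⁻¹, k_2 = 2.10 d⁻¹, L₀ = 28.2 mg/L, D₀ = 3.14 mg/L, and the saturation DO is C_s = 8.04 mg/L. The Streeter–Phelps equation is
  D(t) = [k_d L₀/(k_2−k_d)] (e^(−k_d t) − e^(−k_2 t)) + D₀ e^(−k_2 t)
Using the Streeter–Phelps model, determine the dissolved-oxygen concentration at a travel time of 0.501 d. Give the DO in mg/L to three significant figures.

DO ≈ 4.50 mg/L

k_d L₀/(k_2−k_d) = 0.305×28.2/(2.10−0.305) = 8.601/1.795 = 4.792 mg/L.
e^(−k_d t) = e^(−0.305×0.5010) = 0.8583; e^(−k_2 t) = e^(−2.10×0.5010) = 0.3492.
D = 4.792 × (0.8583 − 0.3492) + 3.14 × 0.3492 = 2.439 + 1.096 = 3.536 mg/L.
DO = C_s − D = 8.04 − 3.536 = 4.504 mg/L.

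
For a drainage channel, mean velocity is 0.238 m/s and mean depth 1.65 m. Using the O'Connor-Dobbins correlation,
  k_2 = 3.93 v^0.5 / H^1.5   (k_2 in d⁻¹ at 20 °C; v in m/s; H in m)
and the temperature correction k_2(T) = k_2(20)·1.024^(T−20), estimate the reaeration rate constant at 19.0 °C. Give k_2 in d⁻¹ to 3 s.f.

k_2(20) = 3.93 × 0.238^0.5 / 1.65^1.5 = 3.93 × 0.4879 / 2.119 = 0.9046 d⁻¹.
k_2(19.0) = 0.9046 × 1.024^(19.0−20) = 0.9046 × 0.9766 = 0.8834 d⁻¹.

k_2 ≈ 0.883 d⁻¹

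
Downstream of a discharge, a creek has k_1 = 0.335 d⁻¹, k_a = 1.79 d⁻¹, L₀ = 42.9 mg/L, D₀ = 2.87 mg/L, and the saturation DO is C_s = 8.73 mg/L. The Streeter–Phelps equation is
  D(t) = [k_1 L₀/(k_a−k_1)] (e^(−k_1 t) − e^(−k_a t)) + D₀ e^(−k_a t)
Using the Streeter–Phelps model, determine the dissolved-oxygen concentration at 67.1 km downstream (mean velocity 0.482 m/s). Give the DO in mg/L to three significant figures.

DO ≈ 3.36 mg/L

Travel time t = x/v = 67.1 km / (0.482 m/s) = 67100 m / 0.482 m/s = 139200 s = 1.611 d.
k_1 L₀/(k_a−k_1) = 0.335×42.9/(1.79−0.335) = 14.37/1.455 = 9.877 mg/L.
e^(−k_1 t) = e^(−0.335×1.611) = 0.5829; e^(−k_a t) = e^(−1.79×1.611) = 0.05590.
D = 9.877 × (0.5829 − 0.05590) + 2.87 × 0.05590 = 5.205 + 0.1604 = 5.366 mg/L.
DO = C_s − D = 8.73 − 5.366 = 3.364 mg/L.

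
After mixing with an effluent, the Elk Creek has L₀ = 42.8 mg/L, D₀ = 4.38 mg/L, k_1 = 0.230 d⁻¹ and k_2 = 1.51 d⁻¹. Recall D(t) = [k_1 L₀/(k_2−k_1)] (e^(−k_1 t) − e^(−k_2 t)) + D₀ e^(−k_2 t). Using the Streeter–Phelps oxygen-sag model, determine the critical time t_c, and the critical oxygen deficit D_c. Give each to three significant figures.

At the critical point dD/dt = 0, so k_1 L₀ e^(−k_1 t) = k_2 D. Substituting D(t) from the Streeter–Phelps equation and solving for t gives
t_c = ln[(k_2/k_1)(1 − D₀(k_2−k_1)/(k_1 L₀))] / (k_2−k_1).
Here k_2−k_1 = 1.280 d⁻¹ and 1 − D₀(k_2−k_1)/(k_1 L₀) = 1 − 4.38×1.280/(0.230×42.8) = 0.4305, so
t_c = ln(6.565 × 0.4305) / 1.280 = 1.039 / 1.280 = 0.8117 d.
L(t_c) = L₀ e^(−k_1 t_c) = 42.8 × 0.8297 = 35.51 mg/L, and at the critical point k_2 D_c = k_1 L, so D_c = (0.230/1.51) × 35.51 = 5.409 mg/L.

t_c ≈ 0.812 d; D_c ≈ 5.41 mg/L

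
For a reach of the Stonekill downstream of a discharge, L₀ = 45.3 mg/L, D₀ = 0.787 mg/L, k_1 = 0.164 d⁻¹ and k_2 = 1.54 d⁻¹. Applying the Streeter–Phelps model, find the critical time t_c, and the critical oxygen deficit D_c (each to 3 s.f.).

t_c ≈ 1.51 d; D_c ≈ 3.76 mg/L

At the critical point dD/dt = 0, so k_1 L₀ e^(−k_1 t) = k_2 D. Substituting D(t) from the Streeter–Phelps equation and solving for t gives
t_c = ln[(k_2/k_1)(1 − D₀(k_2−k_1)/(k_1 L₀))] / (k_2−k_1).
Here k_2−k_1 = 1.376 d⁻¹ and 1 − D₀(k_2−k_1)/(k_1 L₀) = 1 − 0.787×1.376/(0.164×45.3) = 0.8542, so
t_c = ln(9.390 × 0.8542) / 1.376 = 2.082 / 1.376 = 1.513 d.
L(t_c) = L₀ e^(−k_1 t_c) = 45.3 × 0.7802 = 35.34 mg/L, and at the critical point k_2 D_c = k_1 L, so D_c = (0.164/1.54) × 35.34 = 3.764 mg/L.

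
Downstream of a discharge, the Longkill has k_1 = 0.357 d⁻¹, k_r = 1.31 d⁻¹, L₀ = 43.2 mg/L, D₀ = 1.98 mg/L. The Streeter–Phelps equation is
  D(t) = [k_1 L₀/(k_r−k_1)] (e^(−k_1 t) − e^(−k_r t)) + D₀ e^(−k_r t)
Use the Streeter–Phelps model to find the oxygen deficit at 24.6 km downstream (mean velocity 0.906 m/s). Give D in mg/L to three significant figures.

Travel time t = x/v = 24.6 km / (0.906 m/s) = 24600 m / 0.906 m/s = 27150 s = 0.3143 d.
k_1 L₀/(k_r−k_1) = 0.357×43.2/(1.31−0.357) = 15.42/0.9530 = 16.18 mg/L.
e^(−k_1 t) = e^(−0.357×0.3143) = 0.8939; e^(−k_r t) = e^(−1.31×0.3143) = 0.6625.
D = 16.18 × (0.8939 − 0.6625) + 1.98 × 0.6625 = 3.744 + 1.312 = 5.056 mg/L.

D ≈ 5.06 mg/L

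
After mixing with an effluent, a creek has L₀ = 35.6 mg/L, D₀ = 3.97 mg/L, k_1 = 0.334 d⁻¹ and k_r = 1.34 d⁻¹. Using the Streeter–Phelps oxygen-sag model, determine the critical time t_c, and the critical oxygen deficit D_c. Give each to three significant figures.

t_c ≈ 0.974 d; D_c ≈ 6.41 mg/L

At the critical point dD/dt = 0, so k_1 L₀ e^(−k_1 t) = k_r D. Substituting D(t) from the Streeter–Phelps equation and solving for t gives
t_c = ln[(k_r/k_1)(1 − D₀(k_r−k_1)/(k_1 L₀))] / (k_r−k_1).
Here k_r−k_1 = 1.006 d⁻¹ and 1 − D₀(k_r−k_1)/(k_1 L₀) = 1 − 3.97×1.006/(0.334×35.6) = 0.6641, so
t_c = ln(4.012 × 0.6641) / 1.006 = 0.9800 / 1.006 = 0.9741 d.
D_c = (k_1/k_r) L₀ e^(−k_1 t_c) = (0.334/1.34) × 35.6 × e^(−0.334×0.9741) = 0.2493 × 35.6 × 0.7223 = 6.409 mg/L.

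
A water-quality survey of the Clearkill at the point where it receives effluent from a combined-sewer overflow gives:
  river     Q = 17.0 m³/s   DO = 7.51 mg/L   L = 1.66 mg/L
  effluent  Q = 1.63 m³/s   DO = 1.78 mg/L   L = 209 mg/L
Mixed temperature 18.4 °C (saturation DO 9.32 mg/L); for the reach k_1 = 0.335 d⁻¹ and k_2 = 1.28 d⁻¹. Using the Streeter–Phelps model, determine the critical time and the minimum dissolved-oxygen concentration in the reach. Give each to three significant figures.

Mixed DO = (17.0×7.51 + 1.63×1.78)/(17.0+1.63) = 130.6/18.63 = 7.009 mg/L.
Mixed L₀ = (17.0×1.66 + 1.63×209)/(18.63) = 368.9/18.63 = 19.80 mg/L.
Initial deficit D₀ = C_s − DO₀ = 9.32 − 7.009 = 2.311 mg/L.
t_c = (1/0.9450) ln[(1.28/0.335)(1 − 2.311×0.9450/(0.335×19.80))] = 1.058 × ln(2.563) = 0.9959 d.
D_c = (0.335/1.28) × 19.80 × e^(−0.335×0.9959) = 0.2617 × 19.80 × 0.7163 = 3.712 mg/L.
Minimum DO = 9.32 − 3.712 = 5.608 mg/L.

t_c ≈ 0.996 d; minimum DO ≈ 5.61 mg/L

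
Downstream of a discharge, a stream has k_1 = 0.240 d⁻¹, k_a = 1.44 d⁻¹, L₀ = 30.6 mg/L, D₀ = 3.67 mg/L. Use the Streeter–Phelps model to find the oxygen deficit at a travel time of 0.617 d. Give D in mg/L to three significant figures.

D ≈ 4.27 mg/L

k_1 L₀/(k_a−k_1) = 0.240×30.6/(1.44−0.240) = 7.344/1.200 = 6.120 mg/L.
e^(−k_1 t) = e^(−0.240×0.6170) = 0.8624; e^(−k_a t) = e^(−1.44×0.6170) = 0.4113.
D = 6.120 × (0.8624 − 0.4113) + 3.67 × 0.4113 = 2.761 + 1.509 = 4.270 mg/L.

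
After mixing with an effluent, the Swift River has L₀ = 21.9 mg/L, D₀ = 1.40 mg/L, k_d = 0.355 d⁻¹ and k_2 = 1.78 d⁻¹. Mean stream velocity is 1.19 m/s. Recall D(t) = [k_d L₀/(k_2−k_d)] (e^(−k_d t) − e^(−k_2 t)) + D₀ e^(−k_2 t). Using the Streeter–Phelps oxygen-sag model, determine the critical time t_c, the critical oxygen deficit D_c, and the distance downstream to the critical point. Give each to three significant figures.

t_c = [1/(k_2−k_d)] ln[(k_2/k_d)(1 − D₀(k_2−k_d)/(k_d L₀))]
= [1/(1.78−0.355)] ln[(1.78/0.355)(1 − 1.40×1.425/(0.355×21.9))]
= (1/1.425) ln[5.014 × 0.7434] = 0.7018 × ln(3.727) = 0.7018 × 1.316 = 0.9233 d.
L(t_c) = L₀ e^(−k_d t_c) = 21.9 × 0.7205 = 15.78 mg/L, and at the critical point k_2 D_c = k_d L, so D_c = (0.355/1.78) × 15.78 = 3.147 mg/L.
x_c = v t_c = 1.19 m/s × 0.9233 d × 86400 s/d = 94930 m ≈ 94.9 km.

t_c ≈ 0.923 d; D_c ≈ 3.15 mg/L; x_c ≈ 94.9 km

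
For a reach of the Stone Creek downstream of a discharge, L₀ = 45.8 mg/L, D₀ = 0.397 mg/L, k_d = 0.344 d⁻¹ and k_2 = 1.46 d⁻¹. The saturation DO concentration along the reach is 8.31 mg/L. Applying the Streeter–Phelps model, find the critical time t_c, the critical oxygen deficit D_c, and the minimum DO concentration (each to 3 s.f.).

With k_2/k_d = 4.244 and 1 − D₀(k_2−k_d)/(k_d L₀) = 0.9719,
t_c = ln(4.244 × 0.9719) / (1.46 − 0.344) = ln(4.125) / 1.116 = 1.417/1.116 = 1.270 d.
D_c = (k_d/k_2) L₀ e^(−k_d t_c) = (0.344/1.46) × 45.8 × e^(−0.344×1.270) = 0.2356 × 45.8 × 0.6461 = 6.972 mg/L.
Minimum DO = C_s − D_c = 8.31 − 6.972 = 1.338 mg/L.

t_c ≈ 1.27 d; D_c ≈ 6.97 mg/L; min DO ≈ 1.34 mg/L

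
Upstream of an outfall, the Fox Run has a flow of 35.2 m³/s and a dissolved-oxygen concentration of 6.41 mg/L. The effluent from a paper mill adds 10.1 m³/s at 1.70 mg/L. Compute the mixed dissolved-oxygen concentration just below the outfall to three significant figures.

Flow-weighted mixing: C = (Q_r C_r + Q_w C_w)/(Q_r + Q_w)
= (35.2×6.41 + 10.1×1.70)/(35.2 + 10.1) = 242.8/45.30 = 5.360 mg/L.

5.36 mg/L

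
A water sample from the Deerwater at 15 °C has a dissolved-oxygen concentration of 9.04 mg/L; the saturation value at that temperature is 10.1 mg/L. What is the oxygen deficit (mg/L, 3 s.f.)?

D = C_s − C = 10.1 − 9.04 = 1.06 mg/L.

D ≈ 1.06 mg/L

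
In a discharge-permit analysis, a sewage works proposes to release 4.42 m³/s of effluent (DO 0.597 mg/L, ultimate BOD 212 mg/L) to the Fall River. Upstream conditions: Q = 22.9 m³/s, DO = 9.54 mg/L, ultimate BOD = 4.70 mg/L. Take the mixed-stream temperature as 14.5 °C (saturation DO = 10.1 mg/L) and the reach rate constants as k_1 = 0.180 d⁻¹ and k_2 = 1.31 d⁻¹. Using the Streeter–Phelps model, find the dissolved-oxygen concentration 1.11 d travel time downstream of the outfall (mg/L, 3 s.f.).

DO ≈ 6.07 mg/L

Mixed DO = (22.9×9.54 + 4.42×0.597)/(22.9+4.42) = 221.1/27.32 = 8.093 mg/L.
Mixed L₀ = (22.9×4.70 + 4.42×212)/(27.32) = 1045/27.32 = 38.24 mg/L.
Initial deficit D₀ = C_s − DO₀ = 10.1 − 8.093 = 2.007 mg/L.
D(1.11) = [0.180×38.24/(1.31−0.180)](e^(−0.180×1.11) − e^(−1.31×1.11)) + 2.007 e^(−1.31×1.11)
= 6.091 × (0.8189 − 0.2336) + 2.007 × 0.2336 = 4.034 mg/L.
DO = 10.1 − 4.034 = 6.066 mg/L.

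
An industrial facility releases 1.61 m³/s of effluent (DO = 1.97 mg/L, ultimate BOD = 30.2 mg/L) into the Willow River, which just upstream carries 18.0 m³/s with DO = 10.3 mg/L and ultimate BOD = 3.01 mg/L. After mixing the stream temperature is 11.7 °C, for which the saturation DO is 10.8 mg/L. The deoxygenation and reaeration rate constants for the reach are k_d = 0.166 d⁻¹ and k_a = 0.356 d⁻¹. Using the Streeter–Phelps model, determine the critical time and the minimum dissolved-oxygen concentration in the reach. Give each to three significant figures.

t_c ≈ 2.44 d; minimum DO ≈ 9.17 mg/L

Mixed DO = (18.0×10.3 + 1.61×1.97)/(18.0+1.61) = 188.6/19.61 = 9.616 mg/L.
Mixed L₀ = (18.0×3.01 + 1.61×30.2)/(19.61) = 102.8/19.61 = 5.242 mg/L.
Initial deficit D₀ = C_s − DO₀ = 10.8 − 9.616 = 1.184 mg/L.
t_c = (1/0.1900) ln[(0.356/0.166)(1 − 1.184×0.1900/(0.166×5.242))] = 5.263 × ln(1.590) = 2.441 d.
D_c = (0.166/0.356) × 5.242 × e^(−0.166×2.441) = 0.4663 × 5.242 × 0.6668 = 1.630 mg/L.
Minimum DO = 10.8 − 1.630 = 9.170 mg/L.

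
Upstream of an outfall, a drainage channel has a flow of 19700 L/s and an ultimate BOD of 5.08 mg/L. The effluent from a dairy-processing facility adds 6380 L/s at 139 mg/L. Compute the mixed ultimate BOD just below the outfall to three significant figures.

37.8 mg/L

Flow-weighted mixing: C = (Q_r C_r + Q_w C_w)/(Q_r + Q_w)
= (19700×5.08 + 6380×139)/(19700 + 6380) = 986900/26080 = 37.84 mg/L.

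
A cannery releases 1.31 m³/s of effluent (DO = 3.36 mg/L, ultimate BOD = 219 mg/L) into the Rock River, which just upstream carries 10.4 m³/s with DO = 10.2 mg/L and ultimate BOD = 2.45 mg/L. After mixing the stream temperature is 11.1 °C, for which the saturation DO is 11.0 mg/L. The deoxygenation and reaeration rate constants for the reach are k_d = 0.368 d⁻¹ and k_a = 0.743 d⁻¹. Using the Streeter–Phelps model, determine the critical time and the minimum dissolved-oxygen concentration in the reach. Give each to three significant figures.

t_c ≈ 1.71 d; minimum DO ≈ 3.96 mg/L

Mixed DO = (10.4×10.2 + 1.31×3.36)/(10.4+1.31) = 110.5/11.71 = 9.435 mg/L.
Mixed L₀ = (10.4×2.45 + 1.31×219)/(11.71) = 312.4/11.71 = 26.68 mg/L.
Initial deficit D₀ = C_s − DO₀ = 11.0 − 9.435 = 1.565 mg/L.
t_c = (1/0.3750) ln[(0.743/0.368)(1 − 1.565×0.3750/(0.368×26.68))] = 2.667 × ln(1.898) = 1.709 d.
D_c = (0.368/0.743) × 26.68 × e^(−0.368×1.709) = 0.4953 × 26.68 × 0.5331 = 7.044 mg/L.
Minimum DO = 11.0 − 7.044 = 3.956 mg/L.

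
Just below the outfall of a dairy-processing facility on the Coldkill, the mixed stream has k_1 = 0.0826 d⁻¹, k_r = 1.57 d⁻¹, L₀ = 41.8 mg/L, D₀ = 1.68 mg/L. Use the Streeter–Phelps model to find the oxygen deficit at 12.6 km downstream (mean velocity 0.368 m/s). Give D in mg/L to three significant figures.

D ≈ 1.90 mg/L

Travel time t = x/v = 12.6 km / (0.368 m/s) = 12600 m / 0.368 m/s = 34240 s = 0.3963 d.
k_1 L₀/(k_r−k_1) = 0.0826×41.8/(1.57−0.0826) = 3.453/1.487 = 2.321 mg/L.
e^(−k_1 t) = e^(−0.0826×0.3963) = 0.9678; e^(−k_r t) = e^(−1.57×0.3963) = 0.5368.
D = 2.321 × (0.9678 − 0.5368) + 1.68 × 0.5368 = 1.001 + 0.9018 = 1.902 mg/L.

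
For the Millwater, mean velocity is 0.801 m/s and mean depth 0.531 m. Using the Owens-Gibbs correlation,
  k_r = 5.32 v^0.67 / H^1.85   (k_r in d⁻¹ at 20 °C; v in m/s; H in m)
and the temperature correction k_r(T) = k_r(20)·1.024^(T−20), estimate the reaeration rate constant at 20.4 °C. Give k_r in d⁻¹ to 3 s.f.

k_r ≈ 14.9 d⁻¹

k_r(20) = 5.32 × 0.801^0.67 / 0.531^1.85 = 5.32 × 0.8619 / 0.3100 = 14.79 d⁻¹.
k_r(20.4) = 14.79 × 1.024^(20.4−20) = 14.79 × 1.010 = 14.93 d⁻¹.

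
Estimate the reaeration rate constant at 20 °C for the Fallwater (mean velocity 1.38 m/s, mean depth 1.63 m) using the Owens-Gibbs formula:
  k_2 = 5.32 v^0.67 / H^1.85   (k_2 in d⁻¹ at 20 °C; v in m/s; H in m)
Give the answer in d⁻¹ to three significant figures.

k_2 ≈ 2.67 d⁻¹

k_2 = 5.32 × 1.38^0.67 / 1.63^1.85 = 5.32 × 1.241 / 2.469 = 2.674 d⁻¹.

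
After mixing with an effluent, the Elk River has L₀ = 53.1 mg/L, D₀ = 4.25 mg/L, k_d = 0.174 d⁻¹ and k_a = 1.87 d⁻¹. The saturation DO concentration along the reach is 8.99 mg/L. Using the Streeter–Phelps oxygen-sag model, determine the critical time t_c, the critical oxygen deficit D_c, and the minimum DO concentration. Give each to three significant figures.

At the critical point dD/dt = 0, so k_d L₀ e^(−k_d t) = k_a D. Substituting D(t) from the Streeter–Phelps equation and solving for t gives
t_c = ln[(k_a/k_d)(1 − D₀(k_a−k_d)/(k_d L₀))] / (k_a−k_d).
Here k_a−k_d = 1.696 d⁻¹ and 1 − D₀(k_a−k_d)/(k_d L₀) = 1 − 4.25×1.696/(0.174×53.1) = 0.2199, so
t_c = ln(10.75 × 0.2199) / 1.696 = 0.8599 / 1.696 = 0.5070 d.
L(t_c) = L₀ e^(−k_d t_c) = 53.1 × 0.9156 = 48.62 mg/L, and at the critical point k_a D_c = k_d L, so D_c = (0.174/1.87) × 48.62 = 4.524 mg/L.
Minimum DO = C_s − D_c = 8.99 − 4.524 = 4.466 mg/L.

t_c ≈ 0.507 d; D_c ≈ 4.52 mg/L; min DO ≈ 4.47 mg/L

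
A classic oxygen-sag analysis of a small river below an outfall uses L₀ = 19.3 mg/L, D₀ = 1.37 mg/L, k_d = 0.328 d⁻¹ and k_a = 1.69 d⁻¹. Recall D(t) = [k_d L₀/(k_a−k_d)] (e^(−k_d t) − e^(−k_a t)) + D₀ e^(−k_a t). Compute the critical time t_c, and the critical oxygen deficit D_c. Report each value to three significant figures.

With k_a/k_d = 5.152 and 1 − D₀(k_a−k_d)/(k_d L₀) = 0.7052,
t_c = ln(5.152 × 0.7052) / (1.69 − 0.328) = ln(3.634) / 1.362 = 1.290/1.362 = 0.9473 d.
D_c = (k_d/k_a) L₀ e^(−k_d t_c) = (0.328/1.69) × 19.3 × e^(−0.328×0.9473) = 0.1941 × 19.3 × 0.7329 = 2.745 mg/L.

t_c ≈ 0.947 d; D_c ≈ 2.75 mg/L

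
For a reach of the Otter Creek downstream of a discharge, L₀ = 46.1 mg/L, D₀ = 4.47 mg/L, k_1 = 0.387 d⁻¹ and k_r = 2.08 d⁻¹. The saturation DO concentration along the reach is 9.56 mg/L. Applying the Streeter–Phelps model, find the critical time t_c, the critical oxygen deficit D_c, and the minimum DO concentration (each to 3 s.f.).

With k_r/k_1 = 5.375 and 1 − D₀(k_r−k_1)/(k_1 L₀) = 0.5758,
t_c = ln(5.375 × 0.5758) / (2.08 − 0.387) = ln(3.095) / 1.693 = 1.130/1.693 = 0.6673 d.
L(t_c) = L₀ e^(−k_1 t_c) = 46.1 × 0.7724 = 35.61 mg/L, and at the critical point k_r D_c = k_1 L, so D_c = (0.387/2.08) × 35.61 = 6.625 mg/L.
Minimum DO = C_s − D_c = 9.56 − 6.625 = 2.935 mg/L.

t_c ≈ 0.667 d; D_c ≈ 6.63 mg/L; min DO ≈ 2.93 mg/L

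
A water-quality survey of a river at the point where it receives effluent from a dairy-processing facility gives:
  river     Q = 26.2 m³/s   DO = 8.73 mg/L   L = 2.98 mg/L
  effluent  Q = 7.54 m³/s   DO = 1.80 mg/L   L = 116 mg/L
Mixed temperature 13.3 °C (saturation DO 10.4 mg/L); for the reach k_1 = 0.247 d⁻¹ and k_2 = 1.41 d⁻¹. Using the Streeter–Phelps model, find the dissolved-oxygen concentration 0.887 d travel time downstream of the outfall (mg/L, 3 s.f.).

DO ≈ 6.38 mg/L

Mixed DO = (26.2×8.73 + 7.54×1.80)/(26.2+7.54) = 242.3/33.74 = 7.181 mg/L.
Mixed L₀ = (26.2×2.98 + 7.54×116)/(33.74) = 952.7/33.74 = 28.24 mg/L.
Initial deficit D₀ = C_s − DO₀ = 10.4 − 7.181 = 3.219 mg/L.
D(0.887) = [0.247×28.24/(1.41−0.247)](e^(−0.247×0.887) − e^(−1.41×0.887)) + 3.219 e^(−1.41×0.887)
= 5.997 × (0.8033 − 0.2863) + 3.219 × 0.2863 = 4.022 mg/L.
DO = 10.4 − 4.022 = 6.378 mg/L.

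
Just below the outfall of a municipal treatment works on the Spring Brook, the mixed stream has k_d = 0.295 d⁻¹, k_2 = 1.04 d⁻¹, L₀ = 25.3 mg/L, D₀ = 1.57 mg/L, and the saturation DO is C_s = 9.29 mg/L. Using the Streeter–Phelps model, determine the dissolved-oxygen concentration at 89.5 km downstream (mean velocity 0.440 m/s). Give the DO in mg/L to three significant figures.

DO ≈ 5.02 mg/L

Travel time t = x/v = 89.5 km / (0.440 m/s) = 89500 m / 0.440 m/s = 203400 s = 2.354 d.
k_d L₀/(k_2−k_d) = 0.295×25.3/(1.04−0.295) = 7.463/0.7450 = 10.02 mg/L.
e^(−k_d t) = e^(−0.295×2.354) = 0.4993; e^(−k_2 t) = e^(−1.04×2.354) = 0.08643.
D = 10.02 × (0.4993 − 0.08643) + 1.57 × 0.08643 = 4.136 + 0.1357 = 4.272 mg/L.
DO = C_s − D = 9.29 − 4.272 = 5.018 mg/L.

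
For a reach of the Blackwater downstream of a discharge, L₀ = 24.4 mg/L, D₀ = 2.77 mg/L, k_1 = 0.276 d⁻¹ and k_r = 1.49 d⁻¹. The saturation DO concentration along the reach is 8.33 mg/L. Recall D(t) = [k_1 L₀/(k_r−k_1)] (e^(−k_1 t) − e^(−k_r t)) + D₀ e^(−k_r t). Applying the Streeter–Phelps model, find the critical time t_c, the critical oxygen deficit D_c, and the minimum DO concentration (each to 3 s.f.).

With k_r/k_1 = 5.399 and 1 − D₀(k_r−k_1)/(k_1 L₀) = 0.5007,
t_c = ln(5.399 × 0.5007) / (1.49 − 0.276) = ln(2.703) / 1.214 = 0.9943/1.214 = 0.8190 d.
D_c = (k_1/k_r) L₀ e^(−k_1 t_c) = (0.276/1.49) × 24.4 × e^(−0.276×0.8190) = 0.1852 × 24.4 × 0.7977 = 3.605 mg/L.
Minimum DO = C_s − D_c = 8.33 − 3.605 = 4.725 mg/L.

t_c ≈ 0.819 d; D_c ≈ 3.61 mg/L; min DO ≈ 4.72 mg/L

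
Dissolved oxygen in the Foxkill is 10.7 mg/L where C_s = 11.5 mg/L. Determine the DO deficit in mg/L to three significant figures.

D ≈ 0.800 mg/L

D = C_s − C = 11.5 − 10.7 = 0.800 mg/L.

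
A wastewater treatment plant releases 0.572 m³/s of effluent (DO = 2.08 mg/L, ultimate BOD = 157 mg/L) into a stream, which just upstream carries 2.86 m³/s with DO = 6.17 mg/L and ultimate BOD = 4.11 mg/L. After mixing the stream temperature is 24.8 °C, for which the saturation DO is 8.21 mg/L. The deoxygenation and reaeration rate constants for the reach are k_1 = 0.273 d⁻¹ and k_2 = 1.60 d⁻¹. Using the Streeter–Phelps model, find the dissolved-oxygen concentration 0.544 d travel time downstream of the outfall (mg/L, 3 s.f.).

DO ≈ 4.37 mg/L

Mixed DO = (2.86×6.17 + 0.572×2.08)/(2.86+0.572) = 18.84/3.432 = 5.488 mg/L.
Mixed L₀ = (2.86×4.11 + 0.572×157)/(3.432) = 101.6/3.432 = 29.59 mg/L.
Initial deficit D₀ = C_s − DO₀ = 8.21 − 5.488 = 2.722 mg/L.
D(0.544) = [0.273×29.59/(1.60−0.273)](e^(−0.273×0.544) − e^(−1.60×0.544)) + 2.722 e^(−1.60×0.544)
= 6.088 × (0.8620 − 0.4188) + 2.722 × 0.4188 = 3.838 mg/L.
DO = 8.21 − 3.838 = 4.372 mg/L.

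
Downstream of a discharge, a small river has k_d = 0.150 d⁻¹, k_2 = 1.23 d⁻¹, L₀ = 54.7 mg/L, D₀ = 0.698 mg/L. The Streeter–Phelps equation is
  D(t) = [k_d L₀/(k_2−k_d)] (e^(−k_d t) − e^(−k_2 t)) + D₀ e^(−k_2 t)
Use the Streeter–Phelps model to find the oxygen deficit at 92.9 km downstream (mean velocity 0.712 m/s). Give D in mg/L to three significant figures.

D ≈ 4.98 mg/L

Travel time t = x/v = 92.9 km / (0.712 m/s) = 92900 m / 0.712 m/s = 130500 s = 1.510 d.
k_d L₀/(k_2−k_d) = 0.150×54.7/(1.23−0.150) = 8.205/1.080 = 7.597 mg/L.
e^(−k_d t) = e^(−0.150×1.510) = 0.7973; e^(−k_2 t) = e^(−1.23×1.510) = 0.1561.
D = 7.597 × (0.7973 − 0.1561) + 0.698 × 0.1561 = 4.872 + 0.1089 = 4.981 mg/L.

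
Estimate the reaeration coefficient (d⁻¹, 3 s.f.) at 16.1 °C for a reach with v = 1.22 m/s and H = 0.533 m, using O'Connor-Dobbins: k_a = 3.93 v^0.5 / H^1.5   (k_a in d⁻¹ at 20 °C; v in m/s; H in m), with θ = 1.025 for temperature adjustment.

k_a(20) = 3.93 × 1.22^0.5 / 0.533^1.5 = 3.93 × 1.105 / 0.3891 = 11.16 d⁻¹.
k_a(16.1) = 11.16 × 1.025^(16.1−20) = 11.16 × 0.9082 = 10.13 d⁻¹.

k_a ≈ 10.1 d⁻¹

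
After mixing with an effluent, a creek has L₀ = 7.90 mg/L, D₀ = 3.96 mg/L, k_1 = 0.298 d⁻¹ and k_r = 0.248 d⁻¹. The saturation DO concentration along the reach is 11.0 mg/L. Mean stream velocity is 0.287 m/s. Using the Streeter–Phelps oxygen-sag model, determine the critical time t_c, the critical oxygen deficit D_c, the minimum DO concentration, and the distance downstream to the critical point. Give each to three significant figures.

With k_r/k_1 = 0.8322 and 1 − D₀(k_r−k_1)/(k_1 L₀) = 1.084,
t_c = ln(0.8322 × 1.084) / (0.248 − 0.298) = ln(0.9022) / -0.05000 = -0.1029/-0.05000 = 2.058 d.
D_c = (k_1/k_r) L₀ e^(−k_1 t_c) = (0.298/0.248) × 7.90 × e^(−0.298×2.058) = 1.202 × 7.90 × 0.5415 = 5.141 mg/L.
Minimum DO = C_s − D_c = 11.0 − 5.141 = 5.859 mg/L.
x_c = v t_c = 0.287 m/s × 2.058 d × 86400 s/d = 51040 m ≈ 51.0 km.

t_c ≈ 2.06 d; D_c ≈ 5.14 mg/L; min DO ≈ 5.86 mg/L; x_c ≈ 51.0 km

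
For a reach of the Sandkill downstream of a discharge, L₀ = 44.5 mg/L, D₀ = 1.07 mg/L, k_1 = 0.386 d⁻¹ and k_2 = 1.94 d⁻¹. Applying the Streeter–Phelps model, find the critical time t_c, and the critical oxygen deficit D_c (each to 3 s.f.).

t_c ≈ 0.973 d; D_c ≈ 6.08 mg/L

At the critical point dD/dt = 0, so k_1 L₀ e^(−k_1 t) = k_2 D. Substituting D(t) from the Streeter–Phelps equation and solving for t gives
t_c = ln[(k_2/k_1)(1 − D₀(k_2−k_1)/(k_1 L₀))] / (k_2−k_1).
Here k_2−k_1 = 1.554 d⁻¹ and 1 − D₀(k_2−k_1)/(k_1 L₀) = 1 − 1.07×1.554/(0.386×44.5) = 0.9032, so
t_c = ln(5.026 × 0.9032) / 1.554 = 1.513 / 1.554 = 0.9735 d.
L(t_c) = L₀ e^(−k_1 t_c) = 44.5 × 0.6868 = 30.56 mg/L, and at the critical point k_2 D_c = k_1 L, so D_c = (0.386/1.94) × 30.56 = 6.081 mg/L.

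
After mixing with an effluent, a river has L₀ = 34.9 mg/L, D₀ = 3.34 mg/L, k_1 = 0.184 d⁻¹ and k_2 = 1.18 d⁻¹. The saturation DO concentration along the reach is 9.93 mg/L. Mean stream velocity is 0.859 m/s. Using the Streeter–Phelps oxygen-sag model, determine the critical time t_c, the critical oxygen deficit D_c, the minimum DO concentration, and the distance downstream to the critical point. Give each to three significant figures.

t_c ≈ 1.13 d; D_c ≈ 4.42 mg/L; min DO ≈ 5.51 mg/L; x_c ≈ 84.1 km

At the critical point dD/dt = 0, so k_1 L₀ e^(−k_1 t) = k_2 D. Substituting D(t) from the Streeter–Phelps equation and solving for t gives
t_c = ln[(k_2/k_1)(1 − D₀(k_2−k_1)/(k_1 L₀))] / (k_2−k_1).
Here k_2−k_1 = 0.9960 d⁻¹ and 1 − D₀(k_2−k_1)/(k_1 L₀) = 1 − 3.34×0.9960/(0.184×34.9) = 0.4820, so
t_c = ln(6.413 × 0.4820) / 0.9960 = 1.128 / 0.9960 = 1.133 d.
D_c = (k_1/k_2) L₀ e^(−k_1 t_c) = (0.184/1.18) × 34.9 × e^(−0.184×1.133) = 0.1559 × 34.9 × 0.8118 = 4.418 mg/L.
Minimum DO = C_s − D_c = 9.93 − 4.418 = 5.512 mg/L.
x_c = v t_c = 0.859 m/s × 1.133 d × 86400 s/d = 84090 m ≈ 84.1 km.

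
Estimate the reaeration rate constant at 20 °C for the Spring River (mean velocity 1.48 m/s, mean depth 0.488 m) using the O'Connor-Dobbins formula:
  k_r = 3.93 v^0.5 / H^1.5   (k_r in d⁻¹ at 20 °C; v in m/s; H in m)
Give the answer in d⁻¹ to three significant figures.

k_r ≈ 14.0 d⁻¹

k_r = 3.93 × 1.48^0.5 / 0.488^1.5 = 3.93 × 1.217 / 0.3409 = 14.02 d⁻¹.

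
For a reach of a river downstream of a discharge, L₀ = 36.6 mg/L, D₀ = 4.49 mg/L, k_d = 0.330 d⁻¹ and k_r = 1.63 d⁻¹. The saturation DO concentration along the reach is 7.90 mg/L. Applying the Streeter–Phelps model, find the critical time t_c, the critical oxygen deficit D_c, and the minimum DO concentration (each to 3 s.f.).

With k_r/k_d = 4.939 and 1 − D₀(k_r−k_d)/(k_d L₀) = 0.5167,
t_c = ln(4.939 × 0.5167) / (1.63 − 0.330) = ln(2.552) / 1.300 = 0.9370/1.300 = 0.7208 d.
D_c = (k_d/k_r) L₀ e^(−k_d t_c) = (0.330/1.63) × 36.6 × e^(−0.330×0.7208) = 0.2025 × 36.6 × 0.7883 = 5.841 mg/L.
Minimum DO = C_s − D_c = 7.90 − 5.841 = 2.059 mg/L.

t_c ≈ 0.721 d; D_c ≈ 5.84 mg/L; min DO ≈ 2.06 mg/L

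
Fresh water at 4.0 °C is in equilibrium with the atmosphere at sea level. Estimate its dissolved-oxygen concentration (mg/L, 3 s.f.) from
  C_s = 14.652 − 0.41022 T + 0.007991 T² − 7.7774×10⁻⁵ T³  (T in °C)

C_s ≈ 13.1 mg/L

C_s = 14.652 − 0.41022×4.0 + 0.007991×4.0² − 7.7774×10⁻⁵×4.0³ = 13.13 mg/L.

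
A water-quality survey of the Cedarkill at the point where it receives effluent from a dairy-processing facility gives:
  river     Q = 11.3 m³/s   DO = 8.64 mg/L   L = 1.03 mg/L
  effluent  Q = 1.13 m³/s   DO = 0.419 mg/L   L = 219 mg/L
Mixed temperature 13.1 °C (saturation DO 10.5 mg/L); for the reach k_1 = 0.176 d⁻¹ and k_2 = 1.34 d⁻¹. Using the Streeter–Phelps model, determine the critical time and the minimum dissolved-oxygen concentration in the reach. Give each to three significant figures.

t_c ≈ 0.235 d; minimum DO ≈ 7.87 mg/L

Mixed DO = (11.3×8.64 + 1.13×0.419)/(11.3+1.13) = 98.11/12.43 = 7.893 mg/L.
Mixed L₀ = (11.3×1.03 + 1.13×219)/(12.43) = 259.1/12.43 = 20.85 mg/L.
Initial deficit D₀ = C_s − DO₀ = 10.5 − 7.893 = 2.607 mg/L.
t_c = (1/1.164) ln[(1.34/0.176)(1 − 2.607×1.164/(0.176×20.85))] = 0.8591 × ln(1.315) = 0.2355 d.
D_c = (0.176/1.34) × 20.85 × e^(−0.176×0.2355) = 0.1313 × 20.85 × 0.9594 = 2.627 mg/L.
Minimum DO = 10.5 − 2.627 = 7.873 mg/L.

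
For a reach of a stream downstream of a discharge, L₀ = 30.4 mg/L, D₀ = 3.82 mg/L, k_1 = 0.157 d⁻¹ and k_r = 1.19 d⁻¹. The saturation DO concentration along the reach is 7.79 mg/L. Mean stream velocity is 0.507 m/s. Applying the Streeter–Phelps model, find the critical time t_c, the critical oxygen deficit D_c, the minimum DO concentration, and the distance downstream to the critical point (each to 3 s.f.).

t_c ≈ 0.264 d; D_c ≈ 3.85 mg/L; min DO ≈ 3.94 mg/L; x_c ≈ 11.5 km

At the critical point dD/dt = 0, so k_1 L₀ e^(−k_1 t) = k_r D. Substituting D(t) from the Streeter–Phelps equation and solving for t gives
t_c = ln[(k_r/k_1)(1 − D₀(k_r−k_1)/(k_1 L₀))] / (k_r−k_1).
Here k_r−k_1 = 1.033 d⁻¹ and 1 − D₀(k_r−k_1)/(k_1 L₀) = 1 − 3.82×1.033/(0.157×30.4) = 0.1732, so
t_c = ln(7.580 × 0.1732) / 1.033 = 0.2723 / 1.033 = 0.2636 d.
D_c = (k_1/k_r) L₀ e^(−k_1 t_c) = (0.157/1.19) × 30.4 × e^(−0.157×0.2636) = 0.1319 × 30.4 × 0.9595 = 3.848 mg/L.
Minimum DO = C_s − D_c = 7.79 − 3.848 = 3.942 mg/L.
x_c = v t_c = 0.507 m/s × 0.2636 d × 86400 s/d = 11550 m ≈ 11.5 km.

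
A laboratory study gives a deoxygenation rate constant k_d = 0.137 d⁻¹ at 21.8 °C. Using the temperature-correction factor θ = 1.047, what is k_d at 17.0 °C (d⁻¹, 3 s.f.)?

k_d(T₂) = k_d(T₁) · θ^(T₂−T₁) = 0.137 × 1.047^(17.0−21.8)
= 0.137 × 1.047^-4.80 = 0.137 × 0.8022 = 0.1099 d⁻¹.

k_d ≈ 0.110 d⁻¹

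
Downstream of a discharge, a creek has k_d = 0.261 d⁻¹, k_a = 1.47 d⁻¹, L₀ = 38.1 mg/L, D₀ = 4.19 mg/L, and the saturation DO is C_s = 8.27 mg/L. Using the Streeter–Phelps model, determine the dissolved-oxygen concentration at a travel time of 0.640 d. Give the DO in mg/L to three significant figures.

DO ≈ 2.89 mg/L

k_d L₀/(k_a−k_d) = 0.261×38.1/(1.47−0.261) = 9.944/1.209 = 8.225 mg/L.
e^(−k_d t) = e^(−0.261×0.6400) = 0.8462; e^(−k_a t) = e^(−1.47×0.6400) = 0.3903.
D = 8.225 × (0.8462 − 0.3903) + 4.19 × 0.3903 = 3.749 + 1.635 = 5.385 mg/L.
DO = C_s − D = 8.27 − 5.385 = 2.885 mg/L.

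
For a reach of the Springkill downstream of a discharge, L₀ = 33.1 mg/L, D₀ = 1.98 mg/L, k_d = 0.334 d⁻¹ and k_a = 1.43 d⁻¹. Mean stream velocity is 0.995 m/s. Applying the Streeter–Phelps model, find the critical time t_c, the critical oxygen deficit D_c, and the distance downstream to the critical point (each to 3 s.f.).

t_c ≈ 1.13 d; D_c ≈ 5.31 mg/L; x_c ≈ 96.9 km

With k_a/k_d = 4.281 and 1 − D₀(k_a−k_d)/(k_d L₀) = 0.8037,
t_c = ln(4.281 × 0.8037) / (1.43 − 0.334) = ln(3.441) / 1.096 = 1.236/1.096 = 1.128 d.
D_c = (k_d/k_a) L₀ e^(−k_d t_c) = (0.334/1.43) × 33.1 × e^(−0.334×1.128) = 0.2336 × 33.1 × 0.6862 = 5.305 mg/L.
x_c = v t_c = 0.995 m/s × 1.128 d × 86400 s/d = 96930 m ≈ 96.9 km.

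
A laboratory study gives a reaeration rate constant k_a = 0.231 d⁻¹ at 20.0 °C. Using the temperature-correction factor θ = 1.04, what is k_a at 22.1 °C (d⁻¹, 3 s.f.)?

k_a(T₂) = k_a(T₁) · θ^(T₂−T₁) = 0.231 × 1.04^(22.1−20.0)
= 0.231 × 1.04^2.10 = 0.231 × 1.086 = 0.2508 d⁻¹.

k_a ≈ 0.251 d⁻¹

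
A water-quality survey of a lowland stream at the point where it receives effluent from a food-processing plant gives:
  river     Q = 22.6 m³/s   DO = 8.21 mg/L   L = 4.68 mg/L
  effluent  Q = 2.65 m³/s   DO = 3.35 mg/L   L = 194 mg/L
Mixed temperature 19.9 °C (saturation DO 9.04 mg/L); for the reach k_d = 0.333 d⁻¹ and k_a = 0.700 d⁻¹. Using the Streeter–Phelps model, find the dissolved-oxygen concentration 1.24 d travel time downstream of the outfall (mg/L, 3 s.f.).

Mixed DO = (22.6×8.21 + 2.65×3.35)/(22.6+2.65) = 194.4/25.25 = 7.700 mg/L.
Mixed L₀ = (22.6×4.68 + 2.65×194)/(25.25) = 619.9/25.25 = 24.55 mg/L.
Initial deficit D₀ = C_s − DO₀ = 9.04 − 7.700 = 1.340 mg/L.
D(1.24) = [0.333×24.55/(0.700−0.333)](e^(−0.333×1.24) − e^(−0.700×1.24)) + 1.340 e^(−0.700×1.24)
= 22.27 × (0.6617 − 0.4198) + 1.340 × 0.4198 = 5.951 mg/L.
DO = 9.04 − 5.951 = 3.089 mg/L.

DO ≈ 3.09 mg/L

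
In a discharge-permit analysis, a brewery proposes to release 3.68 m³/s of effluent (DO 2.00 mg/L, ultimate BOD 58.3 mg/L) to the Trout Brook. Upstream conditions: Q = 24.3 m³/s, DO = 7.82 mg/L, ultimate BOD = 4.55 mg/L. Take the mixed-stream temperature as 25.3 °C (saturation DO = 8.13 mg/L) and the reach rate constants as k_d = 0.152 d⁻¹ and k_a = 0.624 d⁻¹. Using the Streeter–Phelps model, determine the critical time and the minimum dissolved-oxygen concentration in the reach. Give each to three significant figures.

Mixed DO = (24.3×7.82 + 3.68×2.00)/(24.3+3.68) = 197.4/27.98 = 7.055 mg/L.
Mixed L₀ = (24.3×4.55 + 3.68×58.3)/(27.98) = 325.1/27.98 = 11.62 mg/L.
Initial deficit D₀ = C_s − DO₀ = 8.13 − 7.055 = 1.075 mg/L.
t_c = (1/0.4720) ln[(0.624/0.152)(1 − 1.075×0.4720/(0.152×11.62))] = 2.119 × ln(2.925) = 2.274 d.
D_c = (0.152/0.624) × 11.62 × e^(−0.152×2.274) = 0.2436 × 11.62 × 0.7077 = 2.003 mg/L.
Minimum DO = 8.13 − 2.003 = 6.127 mg/L.

t_c ≈ 2.27 d; minimum DO ≈ 6.13 mg/L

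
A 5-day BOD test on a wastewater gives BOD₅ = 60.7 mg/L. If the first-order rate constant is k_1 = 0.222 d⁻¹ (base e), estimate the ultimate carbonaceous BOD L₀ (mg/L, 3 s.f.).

L₀ ≈ 90.5 mg/L

BOD₅ = L₀(1 − e^(−5k_1)) ⇒ L₀ = BOD₅ / (1 − e^(−5×0.222))
= 60.7 / (1 − 0.3296) = 60.7 / 0.6704 = 90.54 mg/L.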